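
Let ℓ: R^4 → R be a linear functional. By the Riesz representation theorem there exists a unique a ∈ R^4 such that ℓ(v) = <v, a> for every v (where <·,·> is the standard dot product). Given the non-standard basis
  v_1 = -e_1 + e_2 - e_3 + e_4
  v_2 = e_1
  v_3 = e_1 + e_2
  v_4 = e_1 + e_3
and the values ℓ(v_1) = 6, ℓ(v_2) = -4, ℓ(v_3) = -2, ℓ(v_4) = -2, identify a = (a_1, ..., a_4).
a = (-4, 2, 2, 2)

Write a = (a_1, ..., a_4) in the standard basis. For each basis vector v_i, ℓ(v_i) = <v_i, a> is a linear equation in the a_j's. Collect the n equations into a matrix system V a = ℓ, where row i of V is v_i (expressed in the standard basis). Since V is invertible (lower-triangular with 1s on the diagonal, up to permutation), solve by back-substitution:
  V =
[[-1, 1, -1, 1],
 [1, 0, 0, 0],
 [1, 1, 0, 0],
 [1, 0, 1, 0]]
  V a = (6, -4, -2, -2)
Solving gives a = (-4, 2, 2, 2).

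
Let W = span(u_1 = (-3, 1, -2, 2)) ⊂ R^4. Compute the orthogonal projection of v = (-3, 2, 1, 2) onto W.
proj_W(v) = (-13/6, 13/18, -13/9, 13/9)

Set up U = [u_1 | ... | u_1] ∈ R^(4×1). The projector onto W = col(U) is P = U (U^T U)^(-1) U^T.
Compute U^T U =
  [18],
and U^T v = (13).
Solve U^T U · c = U^T v for the coefficients: c = (13/18). The projection is proj_W(v) = U c.
Check: (v - proj_W(v)) · u_1 = 0  (should be 0).
Result: proj_W(v) = (-13/6, 13/18, -13/9, 13/9).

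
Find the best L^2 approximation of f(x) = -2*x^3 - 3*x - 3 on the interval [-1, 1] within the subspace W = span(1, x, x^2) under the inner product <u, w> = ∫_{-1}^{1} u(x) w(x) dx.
g(x) = -21*x/5 - 3

The best approximation g ∈ W is the orthogonal projection of f onto W. Writing g = a_0 + a_1 x + a_2 x^2, the coefficients solve the normal equations G · a = b where
  G_{ij} = <φ_i, φ_j> and b_i = <f, φ_i>, with φ_0 = 1, φ_1 = x, φ_2 = x^2.
G =
  [2, 0, 2/3]
  [0, 2/3, 0]
  [2/3, 0, 2/5],
b = (-6, -14/5, -2).
Solving gives a_0 = -3, a_1 = -21/5, a_2 = 0, so
  g(x) = -21*x/5 - 3.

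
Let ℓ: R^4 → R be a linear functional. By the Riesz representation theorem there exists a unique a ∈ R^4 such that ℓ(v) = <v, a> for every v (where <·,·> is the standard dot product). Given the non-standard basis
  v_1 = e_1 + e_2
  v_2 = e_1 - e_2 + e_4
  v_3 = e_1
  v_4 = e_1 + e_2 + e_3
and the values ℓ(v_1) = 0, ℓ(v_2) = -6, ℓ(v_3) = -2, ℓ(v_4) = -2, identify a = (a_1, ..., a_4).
a = (-2, 2, -2, -2)

Write a = (a_1, ..., a_4) in the standard basis. For each basis vector v_i, ℓ(v_i) = <v_i, a> is a linear equation in the a_j's. Collect the n equations into a matrix system V a = ℓ, where row i of V is v_i (expressed in the standard basis). Since V is invertible (lower-triangular with 1s on the diagonal, up to permutation), solve by back-substitution:
  V =
[[1, 1, 0, 0],
 [1, -1, 0, 1],
 [1, 0, 0, 0],
 [1, 1, 1, 0]]
  V a = (0, -6, -2, -2)
Solving gives a = (-2, 2, -2, -2).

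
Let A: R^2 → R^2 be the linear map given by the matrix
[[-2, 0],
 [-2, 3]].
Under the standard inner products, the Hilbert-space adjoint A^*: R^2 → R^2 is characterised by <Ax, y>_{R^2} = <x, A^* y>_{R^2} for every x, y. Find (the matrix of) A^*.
A^* = A^T =
[[-2, -2],
 [0, 3]]

For real matrices with standard dot products, the defining identity <Ax, y> = <x, A^* y> gives (Ax)^T y = x^T (A^*) y, i.e. x^T A^T y = x^T (A^*) y. Since this holds for all x, y, we must have A^* = A^T. Therefore
A^* =
[[-2, -2],
 [0, 3]].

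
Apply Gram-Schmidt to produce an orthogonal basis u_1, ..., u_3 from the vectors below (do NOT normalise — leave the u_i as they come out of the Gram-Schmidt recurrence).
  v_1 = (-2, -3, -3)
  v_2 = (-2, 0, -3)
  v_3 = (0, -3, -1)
Orthogonal basis:
  u_1 = (-2, -3, -3)
  u_2 = (-9/11, 39/22, -27/22)
  u_3 = (6/13, 0, -4/13)

Apply the Gram-Schmidt recurrence
  u_1 = v_1
  u_i = v_i − Σ_{j<i} ((v_i · u_j) / (u_j · u_j)) · u_j.

Step by step this gives:
  u_1 = (-2, -3, -3)
  u_2 = (-9/11, 39/22, -27/22)
  u_3 = (6/13, 0, -4/13)

Orthogonality check:
  u_2 · u_1 = 0 (should be 0)
  u_3 · u_1 = 0 (should be 0)
  u_3 · u_2 = 0 (should be 0)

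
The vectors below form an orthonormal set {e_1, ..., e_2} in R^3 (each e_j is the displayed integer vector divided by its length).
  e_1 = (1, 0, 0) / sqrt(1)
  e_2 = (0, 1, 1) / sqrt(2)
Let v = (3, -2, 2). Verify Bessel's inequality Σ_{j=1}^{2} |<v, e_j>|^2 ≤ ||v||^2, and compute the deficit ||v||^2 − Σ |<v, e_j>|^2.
Σ |<v, e_j>|^2 = 9; ||v||^2 = 17; deficit = 8

Write each e_j = u_j / sqrt(<u_j, u_j>) where u_j is the displayed integer vector. Then <v, e_j> = <v, u_j> / sqrt(<u_j, u_j>), so |<v, e_j>|^2 = <v, u_j>^2 / <u_j, u_j>.
Coefficients: <v, e_1> = 3/sqrt(1), <v, e_2> = 0/sqrt(2).
Square and sum: Σ |<v, e_j>|^2 = 9.
Compute ||v||^2 = v·v = 17.
Deficit = 17 − 9 = 8 ≥ 0, confirming Bessel's inequality. (The deficit equals ||v − Σ <v,e_j> e_j||^2, the squared distance from v to span{e_j}.)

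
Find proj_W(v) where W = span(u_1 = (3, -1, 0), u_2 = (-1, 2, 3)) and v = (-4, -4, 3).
proj_W(v) = (-271/115, 107/115, 6/23)

Set up U = [u_1 | ... | u_2] ∈ R^(3×2). The projector onto W = col(U) is P = U (U^T U)^(-1) U^T.
Compute U^T U =
  [10, -5]
  [-5, 14],
and U^T v = (-8, 5).
Solve U^T U · c = U^T v for the coefficients: c = (-87/115, 2/23). The projection is proj_W(v) = U c.
Check: (v - proj_W(v)) · u_1 = 0  (should be 0).
Check: (v - proj_W(v)) · u_2 = 0  (should be 0).
Result: proj_W(v) = (-271/115, 107/115, 6/23).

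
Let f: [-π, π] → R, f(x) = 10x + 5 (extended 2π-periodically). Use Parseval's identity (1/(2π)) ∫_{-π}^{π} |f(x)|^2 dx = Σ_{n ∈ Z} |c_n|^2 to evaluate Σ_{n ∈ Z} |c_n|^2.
Σ |c_n|^2 = 100π^2/3 + 25

Expand and integrate term by term over [-π, π]:
  ∫ (10x)^2 dx = 100·(2π^3/3); ∫ 2·10·(5)·x dx = 0 (odd integrand); ∫ 5^2 dx = 25·2π.
So (1/(2π)) ∫_{-π}^{π} (10x + 5)^2 dx = 100π^2/3 + 25 = 100π^2/3 + 25.
Parseval ⇒ Σ |c_n|^2 = 100π^2/3 + 25.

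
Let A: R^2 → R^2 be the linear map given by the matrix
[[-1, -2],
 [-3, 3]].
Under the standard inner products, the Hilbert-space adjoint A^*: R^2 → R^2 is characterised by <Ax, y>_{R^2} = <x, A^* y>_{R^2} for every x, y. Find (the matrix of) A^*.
A^* = A^T =
[[-1, -3],
 [-2, 3]]

For real matrices with standard dot products, the defining identity <Ax, y> = <x, A^* y> gives (Ax)^T y = x^T (A^*) y, i.e. x^T A^T y = x^T (A^*) y. Since this holds for all x, y, we must have A^* = A^T. Therefore
A^* =
[[-1, -3],
 [-2, 3]].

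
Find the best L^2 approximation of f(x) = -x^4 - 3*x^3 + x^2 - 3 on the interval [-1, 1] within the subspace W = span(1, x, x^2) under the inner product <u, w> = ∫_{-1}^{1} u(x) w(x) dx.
g(x) = x^2/7 - 9*x/5 - 102/35

The best approximation g ∈ W is the orthogonal projection of f onto W. Writing g = a_0 + a_1 x + a_2 x^2, the coefficients solve the normal equations G · a = b where
  G_{ij} = <φ_i, φ_j> and b_i = <f, φ_i>, with φ_0 = 1, φ_1 = x, φ_2 = x^2.
G =
  [2, 0, 2/3]
  [0, 2/3, 0]
  [2/3, 0, 2/5],
b = (-86/15, -6/5, -66/35).
Solving gives a_0 = -102/35, a_1 = -9/5, a_2 = 1/7, so
  g(x) = x^2/7 - 9*x/5 - 102/35.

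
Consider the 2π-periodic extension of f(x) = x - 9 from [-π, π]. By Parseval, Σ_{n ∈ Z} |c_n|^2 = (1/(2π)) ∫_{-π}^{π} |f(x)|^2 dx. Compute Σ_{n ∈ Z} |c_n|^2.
Σ |c_n|^2 = π^2/3 + 81

Expand and integrate term by term over [-π, π]:
  ∫ (x)^2 dx = 1·(2π^3/3); ∫ 2·1·(-9)·x dx = 0 (odd integrand); ∫ (-9)^2 dx = 81·2π.
So (1/(2π)) ∫_{-π}^{π} (x - 9)^2 dx = 1π^2/3 + 81 = π^2/3 + 81.
Parseval ⇒ Σ |c_n|^2 = π^2/3 + 81.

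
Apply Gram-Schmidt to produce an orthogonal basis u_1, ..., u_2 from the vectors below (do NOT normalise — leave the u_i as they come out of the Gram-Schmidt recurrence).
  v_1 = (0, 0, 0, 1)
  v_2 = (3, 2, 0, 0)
Orthogonal basis:
  u_1 = (0, 0, 0, 1)
  u_2 = (3, 2, 0, 0)

Apply the Gram-Schmidt recurrence
  u_1 = v_1
  u_i = v_i − Σ_{j<i} ((v_i · u_j) / (u_j · u_j)) · u_j.

Step by step this gives:
  u_1 = (0, 0, 0, 1)
  u_2 = (3, 2, 0, 0)

Orthogonality check:
  u_2 · u_1 = 0 (should be 0)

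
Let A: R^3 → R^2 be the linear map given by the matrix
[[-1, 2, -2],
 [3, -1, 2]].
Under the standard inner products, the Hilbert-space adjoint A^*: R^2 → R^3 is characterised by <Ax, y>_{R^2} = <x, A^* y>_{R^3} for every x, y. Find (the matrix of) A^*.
A^* = A^T =
[[-1, 3],
 [2, -1],
 [-2, 2]]

For real matrices with standard dot products, the defining identity <Ax, y> = <x, A^* y> gives (Ax)^T y = x^T (A^*) y, i.e. x^T A^T y = x^T (A^*) y. Since this holds for all x, y, we must have A^* = A^T. Therefore
A^* =
[[-1, 3],
 [2, -1],
 [-2, 2]].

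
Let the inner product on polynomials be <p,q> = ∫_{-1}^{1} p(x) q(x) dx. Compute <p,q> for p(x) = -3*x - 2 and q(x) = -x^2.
<p,q> = 4/3

Expand the product: p(x)·q(x) = 3*x^3 + 2*x^2.
∫_{-1}^{1} of each monomial x^k gives [2/(k+1) if k even, 0 if k odd]. Integrating term-by-term (or equivalently evaluating the antiderivative F(x) = 3*x^4/4 + 2*x^3/3 at the endpoints):
  F(1) − F(−1) = 17/12 − (1/12) = 4/3.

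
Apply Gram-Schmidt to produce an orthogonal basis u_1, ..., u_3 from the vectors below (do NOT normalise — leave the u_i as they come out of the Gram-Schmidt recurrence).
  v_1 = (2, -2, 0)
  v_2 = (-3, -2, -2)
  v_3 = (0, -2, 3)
Orthogonal basis:
  u_1 = (2, -2, 0)
  u_2 = (-5/2, -5/2, -2)
  u_3 = (-38/33, -38/33, 95/33)

Apply the Gram-Schmidt recurrence
  u_1 = v_1
  u_i = v_i − Σ_{j<i} ((v_i · u_j) / (u_j · u_j)) · u_j.

Step by step this gives:
  u_1 = (2, -2, 0)
  u_2 = (-5/2, -5/2, -2)
  u_3 = (-38/33, -38/33, 95/33)

Orthogonality check:
  u_2 · u_1 = 0 (should be 0)
  u_3 · u_1 = 0 (should be 0)
  u_3 · u_2 = 0 (should be 0)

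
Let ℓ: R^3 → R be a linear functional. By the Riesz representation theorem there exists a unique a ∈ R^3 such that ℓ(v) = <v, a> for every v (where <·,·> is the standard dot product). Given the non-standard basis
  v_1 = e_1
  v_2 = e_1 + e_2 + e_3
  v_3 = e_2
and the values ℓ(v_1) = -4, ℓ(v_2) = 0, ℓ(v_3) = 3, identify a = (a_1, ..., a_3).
a = (-4, 3, 1)

Write a = (a_1, ..., a_3) in the standard basis. For each basis vector v_i, ℓ(v_i) = <v_i, a> is a linear equation in the a_j's. Collect the n equations into a matrix system V a = ℓ, where row i of V is v_i (expressed in the standard basis). Since V is invertible (lower-triangular with 1s on the diagonal, up to permutation), solve by back-substitution:
  V =
[[1, 0, 0],
 [1, 1, 1],
 [0, 1, 0]]
  V a = (-4, 0, 3)
Solving gives a = (-4, 3, 1).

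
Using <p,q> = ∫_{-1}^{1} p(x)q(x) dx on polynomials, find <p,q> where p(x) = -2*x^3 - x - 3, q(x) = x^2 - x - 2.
<p,q> = 172/15

Expand the product: p(x)·q(x) = -2*x^5 + 2*x^4 + 3*x^3 - 2*x^2 + 5*x + 6.
∫_{-1}^{1} of each monomial x^k gives [2/(k+1) if k even, 0 if k odd]. Integrating term-by-term (or equivalently evaluating the antiderivative F(x) = -x^6/3 + 2*x^5/5 + 3*x^4/4 - 2*x^3/3 + 5*x^2/2 + 6*x at the endpoints):
  F(1) − F(−1) = 173/20 − (-169/60) = 172/15.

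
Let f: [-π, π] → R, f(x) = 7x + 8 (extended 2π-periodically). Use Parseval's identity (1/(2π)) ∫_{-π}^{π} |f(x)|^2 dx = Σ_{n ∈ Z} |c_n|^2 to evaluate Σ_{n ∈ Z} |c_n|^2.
Σ |c_n|^2 = 49π^2/3 + 64

Expand and integrate term by term over [-π, π]:
  ∫ (7x)^2 dx = 49·(2π^3/3); ∫ 2·7·(8)·x dx = 0 (odd integrand); ∫ 8^2 dx = 64·2π.
So (1/(2π)) ∫_{-π}^{π} (7x + 8)^2 dx = 49π^2/3 + 64 = 49π^2/3 + 64.
Parseval ⇒ Σ |c_n|^2 = 49π^2/3 + 64.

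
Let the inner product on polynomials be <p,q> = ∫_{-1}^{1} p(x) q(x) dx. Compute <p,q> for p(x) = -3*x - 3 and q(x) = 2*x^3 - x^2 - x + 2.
<p,q> = -52/5

Expand the product: p(x)·q(x) = -6*x^4 - 3*x^3 + 6*x^2 - 3*x - 6.
∫_{-1}^{1} of each monomial x^k gives [2/(k+1) if k even, 0 if k odd]. Integrating term-by-term (or equivalently evaluating the antiderivative F(x) = -6*x^5/5 - 3*x^4/4 + 2*x^3 - 3*x^2/2 - 6*x at the endpoints):
  F(1) − F(−1) = -149/20 − (59/20) = -52/5.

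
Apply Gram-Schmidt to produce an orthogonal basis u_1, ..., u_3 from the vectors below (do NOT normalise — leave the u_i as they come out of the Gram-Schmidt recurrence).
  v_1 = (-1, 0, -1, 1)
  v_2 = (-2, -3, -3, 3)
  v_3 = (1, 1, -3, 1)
Orthogonal basis:
  u_1 = (-1, 0, -1, 1)
  u_2 = (2/3, -3, -1/3, 1/3)
  u_3 = (60/29, 20/29, -59/29, 1/29)

Apply the Gram-Schmidt recurrence
  u_1 = v_1
  u_i = v_i − Σ_{j<i} ((v_i · u_j) / (u_j · u_j)) · u_j.

Step by step this gives:
  u_1 = (-1, 0, -1, 1)
  u_2 = (2/3, -3, -1/3, 1/3)
  u_3 = (60/29, 20/29, -59/29, 1/29)

Orthogonality check:
  u_2 · u_1 = 0 (should be 0)
  u_3 · u_1 = 0 (should be 0)
  u_3 · u_2 = 0 (should be 0)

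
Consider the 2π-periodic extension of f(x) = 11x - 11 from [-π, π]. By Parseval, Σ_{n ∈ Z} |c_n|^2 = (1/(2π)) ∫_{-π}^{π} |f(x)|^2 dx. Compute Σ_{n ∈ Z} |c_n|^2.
Σ |c_n|^2 = 121π^2/3 + 121

Expand and integrate term by term over [-π, π]:
  ∫ (11x)^2 dx = 121·(2π^3/3); ∫ 2·11·(-11)·x dx = 0 (odd integrand); ∫ (-11)^2 dx = 121·2π.
So (1/(2π)) ∫_{-π}^{π} (11x - 11)^2 dx = 121π^2/3 + 121 = 121π^2/3 + 121.
Parseval ⇒ Σ |c_n|^2 = 121π^2/3 + 121.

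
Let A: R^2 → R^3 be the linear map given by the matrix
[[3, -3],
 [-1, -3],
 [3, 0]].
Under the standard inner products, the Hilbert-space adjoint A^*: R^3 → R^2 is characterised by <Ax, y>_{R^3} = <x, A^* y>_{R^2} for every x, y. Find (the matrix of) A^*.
A^* = A^T =
[[3, -1, 3],
 [-3, -3, 0]]

For real matrices with standard dot products, the defining identity <Ax, y> = <x, A^* y> gives (Ax)^T y = x^T (A^*) y, i.e. x^T A^T y = x^T (A^*) y. Since this holds for all x, y, we must have A^* = A^T. Therefore
A^* =
[[3, -1, 3],
 [-3, -3, 0]].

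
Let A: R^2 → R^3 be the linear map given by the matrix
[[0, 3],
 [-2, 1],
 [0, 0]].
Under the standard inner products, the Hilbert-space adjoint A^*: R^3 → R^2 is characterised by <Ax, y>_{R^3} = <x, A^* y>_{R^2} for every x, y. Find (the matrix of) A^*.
A^* = A^T =
[[0, -2, 0],
 [3, 1, 0]]

For real matrices with standard dot products, the defining identity <Ax, y> = <x, A^* y> gives (Ax)^T y = x^T (A^*) y, i.e. x^T A^T y = x^T (A^*) y. Since this holds for all x, y, we must have A^* = A^T. Therefore
A^* =
[[0, -2, 0],
 [3, 1, 0]].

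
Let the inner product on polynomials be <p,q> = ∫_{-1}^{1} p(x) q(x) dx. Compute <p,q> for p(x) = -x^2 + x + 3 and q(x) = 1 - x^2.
<p,q> = 56/15

Expand the product: p(x)·q(x) = x^4 - x^3 - 4*x^2 + x + 3.
∫_{-1}^{1} of each monomial x^k gives [2/(k+1) if k even, 0 if k odd]. Integrating term-by-term (or equivalently evaluating the antiderivative F(x) = x^5/5 - x^4/4 - 4*x^3/3 + x^2/2 + 3*x at the endpoints):
  F(1) − F(−1) = 127/60 − (-97/60) = 56/15.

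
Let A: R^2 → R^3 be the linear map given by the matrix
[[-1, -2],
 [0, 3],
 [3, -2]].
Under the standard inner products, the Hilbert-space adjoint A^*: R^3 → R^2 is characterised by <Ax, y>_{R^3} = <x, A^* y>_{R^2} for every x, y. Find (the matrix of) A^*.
A^* = A^T =
[[-1, 0, 3],
 [-2, 3, -2]]

For real matrices with standard dot products, the defining identity <Ax, y> = <x, A^* y> gives (Ax)^T y = x^T (A^*) y, i.e. x^T A^T y = x^T (A^*) y. Since this holds for all x, y, we must have A^* = A^T. Therefore
A^* =
[[-1, 0, 3],
 [-2, 3, -2]].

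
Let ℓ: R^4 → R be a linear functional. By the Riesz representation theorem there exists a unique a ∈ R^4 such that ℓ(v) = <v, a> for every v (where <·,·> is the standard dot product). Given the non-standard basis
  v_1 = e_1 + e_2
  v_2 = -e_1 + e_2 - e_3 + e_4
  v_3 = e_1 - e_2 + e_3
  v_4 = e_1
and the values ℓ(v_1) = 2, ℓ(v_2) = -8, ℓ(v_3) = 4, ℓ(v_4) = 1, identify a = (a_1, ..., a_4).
a = (1, 1, 4, -4)

Write a = (a_1, ..., a_4) in the standard basis. For each basis vector v_i, ℓ(v_i) = <v_i, a> is a linear equation in the a_j's. Collect the n equations into a matrix system V a = ℓ, where row i of V is v_i (expressed in the standard basis). Since V is invertible (lower-triangular with 1s on the diagonal, up to permutation), solve by back-substitution:
  V =
[[1, 1, 0, 0],
 [-1, 1, -1, 1],
 [1, -1, 1, 0],
 [1, 0, 0, 0]]
  V a = (2, -8, 4, 1)
Solving gives a = (1, 1, 4, -4).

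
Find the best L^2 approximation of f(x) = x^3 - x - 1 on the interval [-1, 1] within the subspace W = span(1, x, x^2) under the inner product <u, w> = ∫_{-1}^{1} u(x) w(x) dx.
g(x) = -2*x/5 - 1

The best approximation g ∈ W is the orthogonal projection of f onto W. Writing g = a_0 + a_1 x + a_2 x^2, the coefficients solve the normal equations G · a = b where
  G_{ij} = <φ_i, φ_j> and b_i = <f, φ_i>, with φ_0 = 1, φ_1 = x, φ_2 = x^2.
G =
  [2, 0, 2/3]
  [0, 2/3, 0]
  [2/3, 0, 2/5],
b = (-2, -4/15, -2/3).
Solving gives a_0 = -1, a_1 = -2/5, a_2 = 0, so
  g(x) = -2*x/5 - 1.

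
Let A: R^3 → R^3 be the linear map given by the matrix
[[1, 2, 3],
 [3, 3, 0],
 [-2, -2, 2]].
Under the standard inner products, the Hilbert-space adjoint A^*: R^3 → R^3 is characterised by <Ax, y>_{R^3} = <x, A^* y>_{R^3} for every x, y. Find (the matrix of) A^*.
A^* = A^T =
[[1, 3, -2],
 [2, 3, -2],
 [3, 0, 2]]

For real matrices with standard dot products, the defining identity <Ax, y> = <x, A^* y> gives (Ax)^T y = x^T (A^*) y, i.e. x^T A^T y = x^T (A^*) y. Since this holds for all x, y, we must have A^* = A^T. Therefore
A^* =
[[1, 3, -2],
 [2, 3, -2],
 [3, 0, 2]].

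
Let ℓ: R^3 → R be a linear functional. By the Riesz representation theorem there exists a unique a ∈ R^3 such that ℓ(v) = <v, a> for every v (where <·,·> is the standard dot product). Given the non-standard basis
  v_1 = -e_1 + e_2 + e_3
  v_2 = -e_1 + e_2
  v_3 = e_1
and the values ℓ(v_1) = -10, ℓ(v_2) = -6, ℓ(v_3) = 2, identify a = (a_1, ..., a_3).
a = (2, -4, -4)

Write a = (a_1, ..., a_3) in the standard basis. For each basis vector v_i, ℓ(v_i) = <v_i, a> is a linear equation in the a_j's. Collect the n equations into a matrix system V a = ℓ, where row i of V is v_i (expressed in the standard basis). Since V is invertible (lower-triangular with 1s on the diagonal, up to permutation), solve by back-substitution:
  V =
[[-1, 1, 1],
 [-1, 1, 0],
 [1, 0, 0]]
  V a = (-10, -6, 2)
Solving gives a = (2, -4, -4).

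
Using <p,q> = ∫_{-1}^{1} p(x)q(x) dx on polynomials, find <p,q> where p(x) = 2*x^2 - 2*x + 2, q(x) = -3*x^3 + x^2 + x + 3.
<p,q> = 96/5

Expand the product: p(x)·q(x) = -6*x^5 + 8*x^4 - 6*x^3 + 6*x^2 - 4*x + 6.
∫_{-1}^{1} of each monomial x^k gives [2/(k+1) if k even, 0 if k odd]. Integrating term-by-term (or equivalently evaluating the antiderivative F(x) = -x^6 + 8*x^5/5 - 3*x^4/2 + 2*x^3 - 2*x^2 + 6*x at the endpoints):
  F(1) − F(−1) = 51/10 − (-141/10) = 96/5.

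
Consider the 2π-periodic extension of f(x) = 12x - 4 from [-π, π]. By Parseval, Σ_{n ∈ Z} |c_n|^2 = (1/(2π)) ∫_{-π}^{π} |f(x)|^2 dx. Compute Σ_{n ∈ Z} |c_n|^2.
Σ |c_n|^2 = 48π^2 + 16

Expand and integrate term by term over [-π, π]:
  ∫ (12x)^2 dx = 144·(2π^3/3); ∫ 2·12·(-4)·x dx = 0 (odd integrand); ∫ (-4)^2 dx = 16·2π.
So (1/(2π)) ∫_{-π}^{π} (12x - 4)^2 dx = 144π^2/3 + 16 = 48π^2 + 16.
Parseval ⇒ Σ |c_n|^2 = 48π^2 + 16.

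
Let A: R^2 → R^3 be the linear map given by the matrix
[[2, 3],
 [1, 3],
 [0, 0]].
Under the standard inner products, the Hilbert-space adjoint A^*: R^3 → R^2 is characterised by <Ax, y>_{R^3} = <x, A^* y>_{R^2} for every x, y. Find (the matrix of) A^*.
A^* = A^T =
[[2, 1, 0],
 [3, 3, 0]]

For real matrices with standard dot products, the defining identity <Ax, y> = <x, A^* y> gives (Ax)^T y = x^T (A^*) y, i.e. x^T A^T y = x^T (A^*) y. Since this holds for all x, y, we must have A^* = A^T. Therefore
A^* =
[[2, 1, 0],
 [3, 3, 0]].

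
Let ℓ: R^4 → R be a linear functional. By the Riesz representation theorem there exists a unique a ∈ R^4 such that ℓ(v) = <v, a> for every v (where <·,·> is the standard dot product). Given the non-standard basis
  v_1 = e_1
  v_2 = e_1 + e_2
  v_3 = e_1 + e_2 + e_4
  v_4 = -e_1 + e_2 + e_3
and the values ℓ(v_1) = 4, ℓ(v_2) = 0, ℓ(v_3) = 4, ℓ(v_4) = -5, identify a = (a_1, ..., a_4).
a = (4, -4, 3, 4)

Write a = (a_1, ..., a_4) in the standard basis. For each basis vector v_i, ℓ(v_i) = <v_i, a> is a linear equation in the a_j's. Collect the n equations into a matrix system V a = ℓ, where row i of V is v_i (expressed in the standard basis). Since V is invertible (lower-triangular with 1s on the diagonal, up to permutation), solve by back-substitution:
  V =
[[1, 0, 0, 0],
 [1, 1, 0, 0],
 [1, 1, 0, 1],
 [-1, 1, 1, 0]]
  V a = (4, 0, 4, -5)
Solving gives a = (4, -4, 3, 4).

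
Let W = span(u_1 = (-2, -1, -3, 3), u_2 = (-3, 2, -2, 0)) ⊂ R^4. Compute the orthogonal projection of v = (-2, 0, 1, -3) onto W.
proj_W(v) = (-164/291, 520/291, 184/291, -176/97)

Set up U = [u_1 | ... | u_2] ∈ R^(4×2). The projector onto W = col(U) is P = U (U^T U)^(-1) U^T.
Compute U^T U =
  [23, 10]
  [10, 17],
and U^T v = (-8, 4).
Solve U^T U · c = U^T v for the coefficients: c = (-176/291, 172/291). The projection is proj_W(v) = U c.
Check: (v - proj_W(v)) · u_1 = 0  (should be 0).
Check: (v - proj_W(v)) · u_2 = 0  (should be 0).
Result: proj_W(v) = (-164/291, 520/291, 184/291, -176/97).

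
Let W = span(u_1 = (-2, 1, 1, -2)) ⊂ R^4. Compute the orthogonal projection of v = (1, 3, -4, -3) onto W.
proj_W(v) = (-3/5, 3/10, 3/10, -3/5)

Set up U = [u_1 | ... | u_1] ∈ R^(4×1). The projector onto W = col(U) is P = U (U^T U)^(-1) U^T.
Compute U^T U =
  [10],
and U^T v = (3).
Solve U^T U · c = U^T v for the coefficients: c = (3/10). The projection is proj_W(v) = U c.
Check: (v - proj_W(v)) · u_1 = 0  (should be 0).
Result: proj_W(v) = (-3/5, 3/10, 3/10, -3/5).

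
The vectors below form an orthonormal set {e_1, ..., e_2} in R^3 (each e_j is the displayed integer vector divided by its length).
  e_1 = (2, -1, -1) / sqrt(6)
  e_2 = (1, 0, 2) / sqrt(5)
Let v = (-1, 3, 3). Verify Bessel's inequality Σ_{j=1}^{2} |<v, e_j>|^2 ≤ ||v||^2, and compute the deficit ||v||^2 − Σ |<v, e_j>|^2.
Σ |<v, e_j>|^2 = 47/3; ||v||^2 = 19; deficit = 10/3

Write each e_j = u_j / sqrt(<u_j, u_j>) where u_j is the displayed integer vector. Then <v, e_j> = <v, u_j> / sqrt(<u_j, u_j>), so |<v, e_j>|^2 = <v, u_j>^2 / <u_j, u_j>.
Coefficients: <v, e_1> = -8/sqrt(6), <v, e_2> = 5/sqrt(5).
Square and sum: Σ |<v, e_j>|^2 = 47/3.
Compute ||v||^2 = v·v = 19.
Deficit = 19 − 47/3 = 10/3 ≥ 0, confirming Bessel's inequality. (The deficit equals ||v − Σ <v,e_j> e_j||^2, the squared distance from v to span{e_j}.)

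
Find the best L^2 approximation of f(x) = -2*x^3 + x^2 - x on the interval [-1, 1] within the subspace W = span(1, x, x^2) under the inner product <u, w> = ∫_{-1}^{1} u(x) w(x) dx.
g(x) = x^2 - 11*x/5

The best approximation g ∈ W is the orthogonal projection of f onto W. Writing g = a_0 + a_1 x + a_2 x^2, the coefficients solve the normal equations G · a = b where
  G_{ij} = <φ_i, φ_j> and b_i = <f, φ_i>, with φ_0 = 1, φ_1 = x, φ_2 = x^2.
G =
  [2, 0, 2/3]
  [0, 2/3, 0]
  [2/3, 0, 2/5],
b = (2/3, -22/15, 2/5).
Solving gives a_0 = 0, a_1 = -11/5, a_2 = 1, so
  g(x) = x^2 - 11*x/5.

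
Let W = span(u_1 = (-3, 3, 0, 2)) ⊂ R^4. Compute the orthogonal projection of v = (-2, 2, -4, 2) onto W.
proj_W(v) = (-24/11, 24/11, 0, 16/11)

Set up U = [u_1 | ... | u_1] ∈ R^(4×1). The projector onto W = col(U) is P = U (U^T U)^(-1) U^T.
Compute U^T U =
  [22],
and U^T v = (16).
Solve U^T U · c = U^T v for the coefficients: c = (8/11). The projection is proj_W(v) = U c.
Check: (v - proj_W(v)) · u_1 = 0  (should be 0).
Result: proj_W(v) = (-24/11, 24/11, 0, 16/11).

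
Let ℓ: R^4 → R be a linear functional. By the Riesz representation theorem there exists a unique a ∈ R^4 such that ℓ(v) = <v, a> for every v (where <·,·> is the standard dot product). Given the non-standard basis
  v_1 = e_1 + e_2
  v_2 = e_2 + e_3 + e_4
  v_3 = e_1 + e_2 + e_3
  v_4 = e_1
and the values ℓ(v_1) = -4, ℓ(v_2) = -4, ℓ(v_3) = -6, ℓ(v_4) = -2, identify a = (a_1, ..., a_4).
a = (-2, -2, -2, 0)

Write a = (a_1, ..., a_4) in the standard basis. For each basis vector v_i, ℓ(v_i) = <v_i, a> is a linear equation in the a_j's. Collect the n equations into a matrix system V a = ℓ, where row i of V is v_i (expressed in the standard basis). Since V is invertible (lower-triangular with 1s on the diagonal, up to permutation), solve by back-substitution:
  V =
[[1, 1, 0, 0],
 [0, 1, 1, 1],
 [1, 1, 1, 0],
 [1, 0, 0, 0]]
  V a = (-4, -4, -6, -2)
Solving gives a = (-2, -2, -2, 0).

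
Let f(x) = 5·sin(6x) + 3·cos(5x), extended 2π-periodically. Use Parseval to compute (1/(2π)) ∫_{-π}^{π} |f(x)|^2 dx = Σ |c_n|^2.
Σ |c_n|^2 = 17

Expand |f|^2 and use orthogonality of {sin(nx), cos(mx)} on [-π, π]:
  ∫_{-π}^{π} sin(nx)^2 dx = π, ∫ cos(mx)^2 dx = π, and cross terms integrate to 0.
So ∫_{-π}^{π} f(x)^2 dx = 5^2 · π + 3^2 · π = (25 + 9)π.
Divide by 2π: (25 + 9)/2 = 17.
By Parseval, this equals Σ |c_n|^2.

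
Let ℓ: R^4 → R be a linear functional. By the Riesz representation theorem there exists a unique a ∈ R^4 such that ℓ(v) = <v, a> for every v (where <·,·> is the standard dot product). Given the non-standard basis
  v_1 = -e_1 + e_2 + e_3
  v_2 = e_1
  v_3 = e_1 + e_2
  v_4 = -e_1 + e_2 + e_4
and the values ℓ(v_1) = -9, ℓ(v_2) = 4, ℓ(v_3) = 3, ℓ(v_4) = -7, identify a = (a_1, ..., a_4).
a = (4, -1, -4, -2)

Write a = (a_1, ..., a_4) in the standard basis. For each basis vector v_i, ℓ(v_i) = <v_i, a> is a linear equation in the a_j's. Collect the n equations into a matrix system V a = ℓ, where row i of V is v_i (expressed in the standard basis). Since V is invertible (lower-triangular with 1s on the diagonal, up to permutation), solve by back-substitution:
  V =
[[-1, 1, 1, 0],
 [1, 0, 0, 0],
 [1, 1, 0, 0],
 [-1, 1, 0, 1]]
  V a = (-9, 4, 3, -7)
Solving gives a = (4, -1, -4, -2).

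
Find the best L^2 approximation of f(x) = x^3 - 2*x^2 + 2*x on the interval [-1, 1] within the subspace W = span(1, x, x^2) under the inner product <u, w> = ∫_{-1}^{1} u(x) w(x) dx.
g(x) = -2*x^2 + 13*x/5

The best approximation g ∈ W is the orthogonal projection of f onto W. Writing g = a_0 + a_1 x + a_2 x^2, the coefficients solve the normal equations G · a = b where
  G_{ij} = <φ_i, φ_j> and b_i = <f, φ_i>, with φ_0 = 1, φ_1 = x, φ_2 = x^2.
G =
  [2, 0, 2/3]
  [0, 2/3, 0]
  [2/3, 0, 2/5],
b = (-4/3, 26/15, -4/5).
Solving gives a_0 = 0, a_1 = 13/5, a_2 = -2, so
  g(x) = -2*x^2 + 13*x/5.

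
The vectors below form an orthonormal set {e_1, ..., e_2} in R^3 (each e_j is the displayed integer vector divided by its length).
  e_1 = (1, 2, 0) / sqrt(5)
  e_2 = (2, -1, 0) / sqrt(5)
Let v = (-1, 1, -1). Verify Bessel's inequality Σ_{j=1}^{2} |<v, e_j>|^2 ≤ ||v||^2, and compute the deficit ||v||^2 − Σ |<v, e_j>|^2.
Σ |<v, e_j>|^2 = 2; ||v||^2 = 3; deficit = 1

Write each e_j = u_j / sqrt(<u_j, u_j>) where u_j is the displayed integer vector. Then <v, e_j> = <v, u_j> / sqrt(<u_j, u_j>), so |<v, e_j>|^2 = <v, u_j>^2 / <u_j, u_j>.
Coefficients: <v, e_1> = 1/sqrt(5), <v, e_2> = -3/sqrt(5).
Square and sum: Σ |<v, e_j>|^2 = 2.
Compute ||v||^2 = v·v = 3.
Deficit = 3 − 2 = 1 ≥ 0, confirming Bessel's inequality. (The deficit equals ||v − Σ <v,e_j> e_j||^2, the squared distance from v to span{e_j}.)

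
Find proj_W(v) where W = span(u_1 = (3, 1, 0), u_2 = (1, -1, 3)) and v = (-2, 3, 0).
proj_W(v) = (-113/106, 21/106, -66/53)

Set up U = [u_1 | ... | u_2] ∈ R^(3×2). The projector onto W = col(U) is P = U (U^T U)^(-1) U^T.
Compute U^T U =
  [10, 2]
  [2, 11],
and U^T v = (-3, -5).
Solve U^T U · c = U^T v for the coefficients: c = (-23/106, -22/53). The projection is proj_W(v) = U c.
Check: (v - proj_W(v)) · u_1 = 0  (should be 0).
Check: (v - proj_W(v)) · u_2 = 0  (should be 0).
Result: proj_W(v) = (-113/106, 21/106, -66/53).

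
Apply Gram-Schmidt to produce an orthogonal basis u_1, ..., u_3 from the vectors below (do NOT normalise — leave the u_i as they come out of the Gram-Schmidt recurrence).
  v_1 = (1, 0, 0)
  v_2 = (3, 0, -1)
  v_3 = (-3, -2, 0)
Orthogonal basis:
  u_1 = (1, 0, 0)
  u_2 = (0, 0, -1)
  u_3 = (0, -2, 0)

Apply the Gram-Schmidt recurrence
  u_1 = v_1
  u_i = v_i − Σ_{j<i} ((v_i · u_j) / (u_j · u_j)) · u_j.

Step by step this gives:
  u_1 = (1, 0, 0)
  u_2 = (0, 0, -1)
  u_3 = (0, -2, 0)

Orthogonality check:
  u_2 · u_1 = 0 (should be 0)
  u_3 · u_1 = 0 (should be 0)
  u_3 · u_2 = 0 (should be 0)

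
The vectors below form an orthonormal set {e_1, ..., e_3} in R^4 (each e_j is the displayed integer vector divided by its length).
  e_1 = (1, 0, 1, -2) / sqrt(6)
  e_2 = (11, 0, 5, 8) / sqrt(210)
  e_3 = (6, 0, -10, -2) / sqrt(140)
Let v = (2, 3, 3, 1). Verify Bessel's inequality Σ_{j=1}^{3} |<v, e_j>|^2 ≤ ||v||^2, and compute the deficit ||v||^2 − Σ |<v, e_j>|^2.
Σ |<v, e_j>|^2 = 14; ||v||^2 = 23; deficit = 9

Write each e_j = u_j / sqrt(<u_j, u_j>) where u_j is the displayed integer vector. Then <v, e_j> = <v, u_j> / sqrt(<u_j, u_j>), so |<v, e_j>|^2 = <v, u_j>^2 / <u_j, u_j>.
Coefficients: <v, e_1> = 3/sqrt(6), <v, e_2> = 45/sqrt(210), <v, e_3> = -20/sqrt(140).
Square and sum: Σ |<v, e_j>|^2 = 14.
Compute ||v||^2 = v·v = 23.
Deficit = 23 − 14 = 9 ≥ 0, confirming Bessel's inequality. (The deficit equals ||v − Σ <v,e_j> e_j||^2, the squared distance from v to span{e_j}.)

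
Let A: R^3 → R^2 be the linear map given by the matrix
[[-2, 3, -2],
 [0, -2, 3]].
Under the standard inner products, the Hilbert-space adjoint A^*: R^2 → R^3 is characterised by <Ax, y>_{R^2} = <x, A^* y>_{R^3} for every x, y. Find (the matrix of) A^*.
A^* = A^T =
[[-2, 0],
 [3, -2],
 [-2, 3]]

For real matrices with standard dot products, the defining identity <Ax, y> = <x, A^* y> gives (Ax)^T y = x^T (A^*) y, i.e. x^T A^T y = x^T (A^*) y. Since this holds for all x, y, we must have A^* = A^T. Therefore
A^* =
[[-2, 0],
 [3, -2],
 [-2, 3]].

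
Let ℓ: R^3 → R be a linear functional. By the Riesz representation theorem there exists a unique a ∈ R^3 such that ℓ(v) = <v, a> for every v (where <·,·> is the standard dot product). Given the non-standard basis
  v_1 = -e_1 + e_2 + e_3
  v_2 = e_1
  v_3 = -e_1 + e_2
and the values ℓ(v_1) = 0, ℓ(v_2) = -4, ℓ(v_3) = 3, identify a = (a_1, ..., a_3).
a = (-4, -1, -3)

Write a = (a_1, ..., a_3) in the standard basis. For each basis vector v_i, ℓ(v_i) = <v_i, a> is a linear equation in the a_j's. Collect the n equations into a matrix system V a = ℓ, where row i of V is v_i (expressed in the standard basis). Since V is invertible (lower-triangular with 1s on the diagonal, up to permutation), solve by back-substitution:
  V =
[[-1, 1, 1],
 [1, 0, 0],
 [-1, 1, 0]]
  V a = (0, -4, 3)
Solving gives a = (-4, -1, -3).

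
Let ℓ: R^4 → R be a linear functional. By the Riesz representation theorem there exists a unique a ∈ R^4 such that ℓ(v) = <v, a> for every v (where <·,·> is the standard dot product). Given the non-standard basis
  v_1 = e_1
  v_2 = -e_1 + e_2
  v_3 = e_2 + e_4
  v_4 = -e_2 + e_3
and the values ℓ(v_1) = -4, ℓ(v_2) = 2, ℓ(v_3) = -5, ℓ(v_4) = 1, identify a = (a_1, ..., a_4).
a = (-4, -2, -1, -3)

Write a = (a_1, ..., a_4) in the standard basis. For each basis vector v_i, ℓ(v_i) = <v_i, a> is a linear equation in the a_j's. Collect the n equations into a matrix system V a = ℓ, where row i of V is v_i (expressed in the standard basis). Since V is invertible (lower-triangular with 1s on the diagonal, up to permutation), solve by back-substitution:
  V =
[[1, 0, 0, 0],
 [-1, 1, 0, 0],
 [0, 1, 0, 1],
 [0, -1, 1, 0]]
  V a = (-4, 2, -5, 1)
Solving gives a = (-4, -2, -1, -3).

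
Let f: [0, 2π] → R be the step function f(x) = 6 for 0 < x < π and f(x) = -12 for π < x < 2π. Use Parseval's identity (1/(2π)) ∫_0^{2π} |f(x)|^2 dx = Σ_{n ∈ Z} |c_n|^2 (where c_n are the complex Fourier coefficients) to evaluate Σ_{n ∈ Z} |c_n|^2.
Σ |c_n|^2 = 90

Parseval equates the L^2 energy of f (normalised by 1/(2π)) with the ℓ^2 sum of its Fourier coefficients: (1/(2π)) ∫_0^{2π} |f|^2 = Σ |c_n|^2.
Compute the left side: (1/(2π)) [∫_0^π 6^2 dx + ∫_π^{2π} (-12)^2 dx] = (1/(2π)) · (36π + 144π) = (36 + 144)/2 = 90.
So Σ_{n ∈ Z} |c_n|^2 = 90.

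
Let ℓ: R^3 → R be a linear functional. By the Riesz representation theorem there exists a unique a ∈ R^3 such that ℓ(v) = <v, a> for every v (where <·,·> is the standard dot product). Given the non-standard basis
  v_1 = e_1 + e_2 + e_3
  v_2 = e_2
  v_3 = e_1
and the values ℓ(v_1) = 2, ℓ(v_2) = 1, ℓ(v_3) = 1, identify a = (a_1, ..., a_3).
a = (1, 1, 0)

Write a = (a_1, ..., a_3) in the standard basis. For each basis vector v_i, ℓ(v_i) = <v_i, a> is a linear equation in the a_j's. Collect the n equations into a matrix system V a = ℓ, where row i of V is v_i (expressed in the standard basis). Since V is invertible (lower-triangular with 1s on the diagonal, up to permutation), solve by back-substitution:
  V =
[[1, 1, 1],
 [0, 1, 0],
 [1, 0, 0]]
  V a = (2, 1, 1)
Solving gives a = (1, 1, 0).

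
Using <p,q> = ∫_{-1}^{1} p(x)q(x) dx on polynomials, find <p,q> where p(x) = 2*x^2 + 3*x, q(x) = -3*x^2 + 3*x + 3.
<p,q> = 38/5

Expand the product: p(x)·q(x) = -6*x^4 - 3*x^3 + 15*x^2 + 9*x.
∫_{-1}^{1} of each monomial x^k gives [2/(k+1) if k even, 0 if k odd]. Integrating term-by-term (or equivalently evaluating the antiderivative F(x) = -6*x^5/5 - 3*x^4/4 + 5*x^3 + 9*x^2/2 at the endpoints):
  F(1) − F(−1) = 151/20 − (-1/20) = 38/5.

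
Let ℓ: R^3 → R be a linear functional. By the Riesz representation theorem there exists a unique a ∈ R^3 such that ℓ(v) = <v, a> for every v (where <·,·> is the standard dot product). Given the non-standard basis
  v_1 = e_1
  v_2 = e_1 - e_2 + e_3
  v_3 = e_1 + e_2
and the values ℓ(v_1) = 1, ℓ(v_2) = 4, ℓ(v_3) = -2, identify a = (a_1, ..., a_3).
a = (1, -3, 0)

Write a = (a_1, ..., a_3) in the standard basis. For each basis vector v_i, ℓ(v_i) = <v_i, a> is a linear equation in the a_j's. Collect the n equations into a matrix system V a = ℓ, where row i of V is v_i (expressed in the standard basis). Since V is invertible (lower-triangular with 1s on the diagonal, up to permutation), solve by back-substitution:
  V =
[[1, 0, 0],
 [1, -1, 1],
 [1, 1, 0]]
  V a = (1, 4, -2)
Solving gives a = (1, -3, 0).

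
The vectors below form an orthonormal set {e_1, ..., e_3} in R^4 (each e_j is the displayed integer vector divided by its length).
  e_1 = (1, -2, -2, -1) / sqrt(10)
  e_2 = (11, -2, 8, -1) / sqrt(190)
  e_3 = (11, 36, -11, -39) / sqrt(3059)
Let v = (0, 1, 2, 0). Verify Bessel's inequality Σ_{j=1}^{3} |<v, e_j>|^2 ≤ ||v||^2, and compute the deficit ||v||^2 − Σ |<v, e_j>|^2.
Σ |<v, e_j>|^2 = 108/23; ||v||^2 = 5; deficit = 7/23

Write each e_j = u_j / sqrt(<u_j, u_j>) where u_j is the displayed integer vector. Then <v, e_j> = <v, u_j> / sqrt(<u_j, u_j>), so |<v, e_j>|^2 = <v, u_j>^2 / <u_j, u_j>.
Coefficients: <v, e_1> = -6/sqrt(10), <v, e_2> = 14/sqrt(190), <v, e_3> = 14/sqrt(3059).
Square and sum: Σ |<v, e_j>|^2 = 108/23.
Compute ||v||^2 = v·v = 5.
Deficit = 5 − 108/23 = 7/23 ≥ 0, confirming Bessel's inequality. (The deficit equals ||v − Σ <v,e_j> e_j||^2, the squared distance from v to span{e_j}.)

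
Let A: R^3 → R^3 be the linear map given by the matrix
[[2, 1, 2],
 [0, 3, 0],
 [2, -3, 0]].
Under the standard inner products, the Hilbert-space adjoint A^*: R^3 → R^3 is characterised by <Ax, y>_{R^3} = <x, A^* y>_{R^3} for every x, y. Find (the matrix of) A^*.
A^* = A^T =
[[2, 0, 2],
 [1, 3, -3],
 [2, 0, 0]]

For real matrices with standard dot products, the defining identity <Ax, y> = <x, A^* y> gives (Ax)^T y = x^T (A^*) y, i.e. x^T A^T y = x^T (A^*) y. Since this holds for all x, y, we must have A^* = A^T. Therefore
A^* =
[[2, 0, 2],
 [1, 3, -3],
 [2, 0, 0]].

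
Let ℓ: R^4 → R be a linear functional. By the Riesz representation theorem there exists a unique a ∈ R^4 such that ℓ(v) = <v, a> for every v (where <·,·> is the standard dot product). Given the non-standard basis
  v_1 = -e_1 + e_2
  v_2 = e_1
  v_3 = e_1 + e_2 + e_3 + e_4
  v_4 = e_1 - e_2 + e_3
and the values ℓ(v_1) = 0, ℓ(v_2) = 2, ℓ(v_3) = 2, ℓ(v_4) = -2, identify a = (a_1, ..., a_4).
a = (2, 2, -2, 0)

Write a = (a_1, ..., a_4) in the standard basis. For each basis vector v_i, ℓ(v_i) = <v_i, a> is a linear equation in the a_j's. Collect the n equations into a matrix system V a = ℓ, where row i of V is v_i (expressed in the standard basis). Since V is invertible (lower-triangular with 1s on the diagonal, up to permutation), solve by back-substitution:
  V =
[[-1, 1, 0, 0],
 [1, 0, 0, 0],
 [1, 1, 1, 1],
 [1, -1, 1, 0]]
  V a = (0, 2, 2, -2)
Solving gives a = (2, 2, -2, 0).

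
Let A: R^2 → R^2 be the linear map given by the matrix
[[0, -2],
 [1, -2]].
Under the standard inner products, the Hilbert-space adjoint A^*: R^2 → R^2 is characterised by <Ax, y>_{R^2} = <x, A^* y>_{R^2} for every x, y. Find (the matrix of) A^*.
A^* = A^T =
[[0, 1],
 [-2, -2]]

For real matrices with standard dot products, the defining identity <Ax, y> = <x, A^* y> gives (Ax)^T y = x^T (A^*) y, i.e. x^T A^T y = x^T (A^*) y. Since this holds for all x, y, we must have A^* = A^T. Therefore
A^* =
[[0, 1],
 [-2, -2]].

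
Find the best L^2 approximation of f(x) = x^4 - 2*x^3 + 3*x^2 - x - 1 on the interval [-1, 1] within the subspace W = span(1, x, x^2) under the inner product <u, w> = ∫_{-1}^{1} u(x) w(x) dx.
g(x) = 27*x^2/7 - 11*x/5 - 38/35

The best approximation g ∈ W is the orthogonal projection of f onto W. Writing g = a_0 + a_1 x + a_2 x^2, the coefficients solve the normal equations G · a = b where
  G_{ij} = <φ_i, φ_j> and b_i = <f, φ_i>, with φ_0 = 1, φ_1 = x, φ_2 = x^2.
G =
  [2, 0, 2/3]
  [0, 2/3, 0]
  [2/3, 0, 2/5],
b = (2/5, -22/15, 86/105).
Solving gives a_0 = -38/35, a_1 = -11/5, a_2 = 27/7, so
  g(x) = 27*x^2/7 - 11*x/5 - 38/35.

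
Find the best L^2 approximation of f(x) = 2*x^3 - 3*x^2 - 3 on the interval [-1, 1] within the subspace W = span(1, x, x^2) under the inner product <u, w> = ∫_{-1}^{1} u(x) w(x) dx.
g(x) = -3*x^2 + 6*x/5 - 3

The best approximation g ∈ W is the orthogonal projection of f onto W. Writing g = a_0 + a_1 x + a_2 x^2, the coefficients solve the normal equations G · a = b where
  G_{ij} = <φ_i, φ_j> and b_i = <f, φ_i>, with φ_0 = 1, φ_1 = x, φ_2 = x^2.
G =
  [2, 0, 2/3]
  [0, 2/3, 0]
  [2/3, 0, 2/5],
b = (-8, 4/5, -16/5).
Solving gives a_0 = -3, a_1 = 6/5, a_2 = -3, so
  g(x) = -3*x^2 + 6*x/5 - 3.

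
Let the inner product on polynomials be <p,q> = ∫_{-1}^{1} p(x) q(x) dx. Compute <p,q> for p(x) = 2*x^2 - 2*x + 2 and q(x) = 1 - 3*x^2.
<p,q> = -16/15

Expand the product: p(x)·q(x) = -6*x^4 + 6*x^3 - 4*x^2 - 2*x + 2.
∫_{-1}^{1} of each monomial x^k gives [2/(k+1) if k even, 0 if k odd]. Integrating term-by-term (or equivalently evaluating the antiderivative F(x) = -6*x^5/5 + 3*x^4/2 - 4*x^3/3 - x^2 + 2*x at the endpoints):
  F(1) − F(−1) = -1/30 − (31/30) = -16/15.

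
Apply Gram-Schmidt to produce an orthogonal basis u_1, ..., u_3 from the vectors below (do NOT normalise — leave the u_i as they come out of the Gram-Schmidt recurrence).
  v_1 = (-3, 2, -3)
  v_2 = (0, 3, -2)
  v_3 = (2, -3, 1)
Orthogonal basis:
  u_1 = (-3, 2, -3)
  u_2 = (18/11, 21/11, -4/11)
  u_3 = (95/142, -57/71, -171/142)

Apply the Gram-Schmidt recurrence
  u_1 = v_1
  u_i = v_i − Σ_{j<i} ((v_i · u_j) / (u_j · u_j)) · u_j.

Step by step this gives:
  u_1 = (-3, 2, -3)
  u_2 = (18/11, 21/11, -4/11)
  u_3 = (95/142, -57/71, -171/142)

Orthogonality check:
  u_2 · u_1 = 0 (should be 0)
  u_3 · u_1 = 0 (should be 0)
  u_3 · u_2 = 0 (should be 0)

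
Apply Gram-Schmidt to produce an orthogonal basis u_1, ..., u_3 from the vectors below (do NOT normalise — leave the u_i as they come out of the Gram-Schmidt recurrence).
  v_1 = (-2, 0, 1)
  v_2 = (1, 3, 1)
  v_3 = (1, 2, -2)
Orthogonal basis:
  u_1 = (-2, 0, 1)
  u_2 = (3/5, 3, 6/5)
  u_3 = (-5/6, 5/6, -5/3)

Apply the Gram-Schmidt recurrence
  u_1 = v_1
  u_i = v_i − Σ_{j<i} ((v_i · u_j) / (u_j · u_j)) · u_j.

Step by step this gives:
  u_1 = (-2, 0, 1)
  u_2 = (3/5, 3, 6/5)
  u_3 = (-5/6, 5/6, -5/3)

Orthogonality check:
  u_2 · u_1 = 0 (should be 0)
  u_3 · u_1 = 0 (should be 0)
  u_3 · u_2 = 0 (should be 0)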